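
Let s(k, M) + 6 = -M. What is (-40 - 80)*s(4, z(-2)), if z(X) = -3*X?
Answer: 1440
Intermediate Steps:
s(k, M) = -6 - M
(-40 - 80)*s(4, z(-2)) = (-40 - 80)*(-6 - (-3)*(-2)) = -120*(-6 - 1*6) = -120*(-6 - 6) = -120*(-12) = 1440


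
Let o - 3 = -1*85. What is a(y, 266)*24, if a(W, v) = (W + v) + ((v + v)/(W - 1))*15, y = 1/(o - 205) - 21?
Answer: -341234736/120827 ≈ -2824.2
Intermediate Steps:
o = -82 (o = 3 - 1*85 = 3 - 85 = -82)
y = -6028/287 (y = 1/(-82 - 205) - 21 = 1/(-287) - 21 = -1/287 - 21 = -6028/287 ≈ -21.003)
a(W, v) = W + v + 30*v/(-1 + W) (a(W, v) = (W + v) + ((2*v)/(-1 + W))*15 = (W + v) + (2*v/(-1 + W))*15 = (W + v) + 30*v/(-1 + W) = W + v + 30*v/(-1 + W))
a(y, 266)*24 = (((-6028/287)² - 1*(-6028/287) + 29*266 - 6028/287*266)/(-1 - 6028/287))*24 = ((36336784/82369 + 6028/287 + 7714 - 229064/41)/(-6315/287))*24 = -287/6315*213271710/82369*24 = -14218114/120827*24 = -341234736/120827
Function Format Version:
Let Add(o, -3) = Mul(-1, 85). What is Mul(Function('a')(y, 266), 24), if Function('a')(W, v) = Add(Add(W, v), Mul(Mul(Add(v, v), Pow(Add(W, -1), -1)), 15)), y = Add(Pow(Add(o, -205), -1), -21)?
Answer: Rational(-341234736, 120827) ≈ -2824.2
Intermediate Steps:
o = -82 (o = Add(3, Mul(-1, 85)) = Add(3, -85) = -82)
y = Rational(-6028, 287) (y = Add(Pow(Add(-82, -205), -1), -21) = Add(Pow(-287, -1), -21) = Add(Rational(-1, 287), -21) = Rational(-6028, 287) ≈ -21.003)
Function('a')(W, v) = Add(W, v, Mul(30, v, Pow(Add(-1, W), -1))) (Function('a')(W, v) = Add(Add(W, v), Mul(Mul(Mul(2, v), Pow(Add(-1, W), -1)), 15)) = Add(Add(W, v), Mul(Mul(2, v, Pow(Add(-1, W), -1)), 15)) = Add(Add(W, v), Mul(30, v, Pow(Add(-1, W), -1))) = Add(W, v, Mul(30, v, Pow(Add(-1, W), -1))))
Mul(Function('a')(y, 266), 24) = Mul(Mul(Pow(Add(-1, Rational(-6028, 287)), -1), Add(Pow(Rational(-6028, 287), 2), Mul(-1, Rational(-6028, 287)), Mul(29, 266), Mul(Rational(-6028, 287), 266))), 24) = Mul(Mul(Pow(Rational(-6315, 287), -1), Add(Rational(36336784, 82369), Rational(6028, 287), 7714, Rational(-229064, 41))), 24) = Mul(Mul(Rational(-287, 6315), Rational(213271710, 82369)), 24) = Mul(Rational(-14218114, 120827), 24) = Rational(-341234736, 120827)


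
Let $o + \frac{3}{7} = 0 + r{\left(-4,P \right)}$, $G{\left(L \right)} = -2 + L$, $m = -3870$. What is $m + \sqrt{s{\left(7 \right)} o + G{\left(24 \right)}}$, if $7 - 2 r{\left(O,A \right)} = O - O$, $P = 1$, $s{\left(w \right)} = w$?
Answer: $-3870 + \frac{\sqrt{174}}{2} \approx -3863.4$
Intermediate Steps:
$r{\left(O,A \right)} = \frac{7}{2}$ ($r{\left(O,A \right)} = \frac{7}{2} - \frac{O - O}{2} = \frac{7}{2} - 0 = \frac{7}{2} + 0 = \frac{7}{2}$)
$o = \frac{43}{14}$ ($o = - \frac{3}{7} + \left(0 + \frac{7}{2}\right) = - \frac{3}{7} + \frac{7}{2} = \frac{43}{14} \approx 3.0714$)
$m + \sqrt{s{\left(7 \right)} o + G{\left(24 \right)}} = -3870 + \sqrt{7 \cdot \frac{43}{14} + \left(-2 + 24\right)} = -3870 + \sqrt{\frac{43}{2} + 22} = -3870 + \sqrt{\frac{87}{2}} = -3870 + \frac{\sqrt{174}}{2}$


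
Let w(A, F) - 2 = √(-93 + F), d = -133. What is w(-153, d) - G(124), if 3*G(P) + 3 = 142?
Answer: -133/3 + I*√226 ≈ -44.333 + 15.033*I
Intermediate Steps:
G(P) = 139/3 (G(P) = -1 + (⅓)*142 = -1 + 142/3 = 139/3)
w(A, F) = 2 + √(-93 + F)
w(-153, d) - G(124) = (2 + √(-93 - 133)) - 1*139/3 = (2 + √(-226)) - 139/3 = (2 + I*√226) - 139/3 = -133/3 + I*√226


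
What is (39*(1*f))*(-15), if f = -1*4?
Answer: 2340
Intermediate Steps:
f = -4
(39*(1*f))*(-15) = (39*(1*(-4)))*(-15) = (39*(-4))*(-15) = -156*(-15) = 2340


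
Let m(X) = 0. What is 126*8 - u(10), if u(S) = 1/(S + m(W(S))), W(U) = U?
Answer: 10079/10 ≈ 1007.9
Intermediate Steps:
u(S) = 1/S (u(S) = 1/(S + 0) = 1/S)
126*8 - u(10) = 126*8 - 1/10 = 1008 - 1*1/10 = 1008 - 1/10 = 10079/10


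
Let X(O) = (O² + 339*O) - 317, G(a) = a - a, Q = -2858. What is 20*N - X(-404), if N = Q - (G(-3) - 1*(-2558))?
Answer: -134263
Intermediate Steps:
G(a) = 0
N = -5416 (N = -2858 - (0 - 1*(-2558)) = -2858 - (0 + 2558) = -2858 - 1*2558 = -2858 - 2558 = -5416)
X(O) = -317 + O² + 339*O
20*N - X(-404) = 20*(-5416) - (-317 + (-404)² + 339*(-404)) = -108320 - (-317 + 163216 - 136956) = -108320 - 1*25943 = -108320 - 25943 = -134263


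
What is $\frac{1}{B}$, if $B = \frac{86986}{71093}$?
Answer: $\frac{3091}{3782} \approx 0.81729$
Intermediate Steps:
$B = \frac{3782}{3091}$ ($B = 86986 \cdot \frac{1}{71093} = \frac{3782}{3091} \approx 1.2236$)
$\frac{1}{B} = \frac{1}{\frac{3782}{3091}} = \frac{3091}{3782}$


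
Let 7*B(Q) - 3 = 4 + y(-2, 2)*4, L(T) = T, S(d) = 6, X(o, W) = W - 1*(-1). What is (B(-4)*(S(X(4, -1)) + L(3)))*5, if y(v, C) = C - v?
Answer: 1035/7 ≈ 147.86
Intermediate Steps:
X(o, W) = 1 + W (X(o, W) = W + 1 = 1 + W)
B(Q) = 23/7 (B(Q) = 3/7 + (4 + (2 - 1*(-2))*4)/7 = 3/7 + (4 + (2 + 2)*4)/7 = 3/7 + (4 + 4*4)/7 = 3/7 + (4 + 16)/7 = 3/7 + (⅐)*20 = 3/7 + 20/7 = 23/7)
(B(-4)*(S(X(4, -1)) + L(3)))*5 = (23*(6 + 3)/7)*5 = ((23/7)*9)*5 = (207/7)*5 = 1035/7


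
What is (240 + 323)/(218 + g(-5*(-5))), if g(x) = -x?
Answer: 563/193 ≈ 2.9171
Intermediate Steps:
(240 + 323)/(218 + g(-5*(-5))) = (240 + 323)/(218 - (-5)*(-5)) = 563/(218 - 1*25) = 563/(218 - 25) = 563/193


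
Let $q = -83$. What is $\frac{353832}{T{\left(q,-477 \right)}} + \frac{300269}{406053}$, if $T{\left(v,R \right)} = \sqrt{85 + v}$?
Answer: $\frac{300269}{406053} + 176916 \sqrt{2} \approx 2.502 \cdot 10^{5}$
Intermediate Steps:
$\frac{353832}{T{\left(q,-477 \right)}} + \frac{300269}{406053} = \frac{353832}{\sqrt{85 - 83}} + \frac{300269}{406053} = \frac{353832}{\sqrt{2}} + 300269 \cdot \frac{1}{406053} = 353832 \frac{\sqrt{2}}{2} + \frac{300269}{406053} = 176916 \sqrt{2} + \frac{300269}{406053} = \frac{300269}{406053} + 176916 \sqrt{2}$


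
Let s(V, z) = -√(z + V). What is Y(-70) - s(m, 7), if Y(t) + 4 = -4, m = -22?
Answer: -8 + I*√15 ≈ -8.0 + 3.873*I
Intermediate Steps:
Y(t) = -8 (Y(t) = -4 - 4 = -8)
s(V, z) = -√(V + z)
Y(-70) - s(m, 7) = -8 - (-1)*√(-22 + 7) = -8 - (-1)*√(-15) = -8 - (-1)*I*√15 = -8 + I*√15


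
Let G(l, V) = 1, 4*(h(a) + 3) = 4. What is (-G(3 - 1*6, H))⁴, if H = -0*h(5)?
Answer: 1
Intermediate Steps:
h(a) = -2 (h(a) = -3 + (¼)*4 = -3 + 1 = -2)
H = 0 (H = -0*(-2) = -2*0 = 0)
(-G(3 - 1*6, H))⁴ = (-1*1)⁴ = (-1)⁴ = 1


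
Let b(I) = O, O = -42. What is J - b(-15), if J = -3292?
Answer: -3250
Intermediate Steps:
b(I) = -42
J - b(-15) = -3292 - 1*(-42) = -3292 + 42 = -3250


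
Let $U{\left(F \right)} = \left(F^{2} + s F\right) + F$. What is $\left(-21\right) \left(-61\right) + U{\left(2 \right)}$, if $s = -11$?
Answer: $1265$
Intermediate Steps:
$U{\left(F \right)} = F^{2} - 10 F$ ($U{\left(F \right)} = \left(F^{2} - 11 F\right) + F = F^{2} - 10 F$)
$\left(-21\right) \left(-61\right) + U{\left(2 \right)} = \left(-21\right) \left(-61\right) + 2 \left(-10 + 2\right) = 1281 + 2 \left(-8\right) = 1281 - 16 = 1265$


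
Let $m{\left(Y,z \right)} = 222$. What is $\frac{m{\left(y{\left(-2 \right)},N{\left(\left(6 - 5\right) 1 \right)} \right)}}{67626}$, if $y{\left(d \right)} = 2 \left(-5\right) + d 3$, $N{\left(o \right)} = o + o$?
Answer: $\frac{37}{11271} \approx 0.0032828$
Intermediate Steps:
$N{\left(o \right)} = 2 o$
$y{\left(d \right)} = -10 + 3 d$
$\frac{m{\left(y{\left(-2 \right)},N{\left(\left(6 - 5\right) 1 \right)} \right)}}{67626} = \frac{222}{67626} = 222 \cdot \frac{1}{67626} = \frac{37}{11271}$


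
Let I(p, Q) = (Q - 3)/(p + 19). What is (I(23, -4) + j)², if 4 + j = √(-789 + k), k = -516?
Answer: (-25 + 18*I*√145)²/36 ≈ -1287.6 - 301.04*I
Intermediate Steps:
j = -4 + 3*I*√145 (j = -4 + √(-789 - 516) = -4 + √(-1305) = -4 + 3*I*√145 ≈ -4.0 + 36.125*I)
I(p, Q) = (-3 + Q)/(19 + p)
(I(23, -4) + j)² = ((-3 - 4)/(19 + 23) + (-4 + 3*I*√145))² = (-7/42 + (-4 + 3*I*√145))² = ((1/42)*(-7) + (-4 + 3*I*√145))² = (-⅙ + (-4 + 3*I*√145))² = (-25/6 + 3*I*√145)²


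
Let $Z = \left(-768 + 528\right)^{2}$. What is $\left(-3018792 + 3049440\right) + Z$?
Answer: $88248$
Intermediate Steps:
$Z = 57600$ ($Z = \left(-240\right)^{2} = 57600$)
$\left(-3018792 + 3049440\right) + Z = \left(-3018792 + 3049440\right) + 57600 = 30648 + 57600 = 88248$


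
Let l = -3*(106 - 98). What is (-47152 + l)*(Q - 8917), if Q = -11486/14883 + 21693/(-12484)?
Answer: 19545479694060998/46449843 ≈ 4.2079e+8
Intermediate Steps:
l = -24 (l = -3*8 = -24)
Q = -466248143/185799372 (Q = -11486*1/14883 + 21693*(-1/12484) = -11486/14883 - 21693/12484 = -466248143/185799372 ≈ -2.5094)
(-47152 + l)*(Q - 8917) = (-47152 - 24)*(-466248143/185799372 - 8917) = -47176*(-1657239248267/185799372) = 19545479694060998/46449843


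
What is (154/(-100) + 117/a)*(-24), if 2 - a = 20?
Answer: 4824/25 ≈ 192.96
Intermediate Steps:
a = -18 (a = 2 - 1*20 = 2 - 20 = -18)
(154/(-100) + 117/a)*(-24) = (154/(-100) + 117/(-18))*(-24) = (154*(-1/100) + 117*(-1/18))*(-24) = (-77/50 - 13/2)*(-24) = -201/25*(-24) = 4824/25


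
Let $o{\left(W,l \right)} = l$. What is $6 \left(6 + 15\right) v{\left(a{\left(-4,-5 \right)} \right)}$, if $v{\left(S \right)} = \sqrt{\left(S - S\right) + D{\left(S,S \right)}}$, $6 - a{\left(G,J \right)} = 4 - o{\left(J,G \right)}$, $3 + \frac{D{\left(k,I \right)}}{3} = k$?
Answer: $126 i \sqrt{15} \approx 488.0 i$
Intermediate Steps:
$D{\left(k,I \right)} = -9 + 3 k$
$a{\left(G,J \right)} = 2 + G$ ($a{\left(G,J \right)} = 6 - \left(4 - G\right) = 6 + \left(-4 + G\right) = 2 + G$)
$v{\left(S \right)} = \sqrt{-9 + 3 S}$ ($v{\left(S \right)} = \sqrt{\left(S - S\right) + \left(-9 + 3 S\right)} = \sqrt{0 + \left(-9 + 3 S\right)} = \sqrt{-9 + 3 S}$)
$6 \left(6 + 15\right) v{\left(a{\left(-4,-5 \right)} \right)} = 6 \left(6 + 15\right) \sqrt{-9 + 3 \left(2 - 4\right)} = 6 \cdot 21 \sqrt{-9 + 3 \left(-2\right)} = 126 \sqrt{-9 - 6} = 126 \sqrt{-15} = 126 i \sqrt{15}$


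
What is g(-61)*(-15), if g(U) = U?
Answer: 915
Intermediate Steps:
g(-61)*(-15) = -61*(-15) = 915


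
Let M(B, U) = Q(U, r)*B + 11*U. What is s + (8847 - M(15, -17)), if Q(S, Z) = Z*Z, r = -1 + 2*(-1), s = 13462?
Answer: 22361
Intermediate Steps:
r = -3 (r = -1 - 2 = -3)
Q(S, Z) = Z²
M(B, U) = 9*B + 11*U (M(B, U) = (-3)²*B + 11*U = 9*B + 11*U)
s + (8847 - M(15, -17)) = 13462 + (8847 - (9*15 + 11*(-17))) = 13462 + (8847 - (135 - 187)) = 13462 + (8847 - 1*(-52)) = 13462 + (8847 + 52) = 13462 + 8899 = 22361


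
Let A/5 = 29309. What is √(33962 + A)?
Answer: √180507 ≈ 424.86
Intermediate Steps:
A = 146545 (A = 5*29309 = 146545)
√(33962 + A) = √(33962 + 146545) = √180507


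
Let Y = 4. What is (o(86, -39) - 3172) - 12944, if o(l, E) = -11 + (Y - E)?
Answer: -16084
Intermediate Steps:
o(l, E) = -7 - E (o(l, E) = -11 + (4 - E) = -7 - E)
(o(86, -39) - 3172) - 12944 = ((-7 - 1*(-39)) - 3172) - 12944 = ((-7 + 39) - 3172) - 12944 = (32 - 3172) - 12944 = -3140 - 12944 = -16084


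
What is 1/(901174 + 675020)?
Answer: 1/1576194 ≈ 6.3444e-7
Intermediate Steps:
1/(901174 + 675020) = 1/1576194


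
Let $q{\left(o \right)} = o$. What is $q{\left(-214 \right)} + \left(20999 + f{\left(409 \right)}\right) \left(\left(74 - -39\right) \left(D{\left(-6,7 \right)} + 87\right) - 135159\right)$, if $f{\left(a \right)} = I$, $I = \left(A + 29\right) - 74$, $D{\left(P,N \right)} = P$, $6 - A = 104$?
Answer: $-2627981350$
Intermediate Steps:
$A = -98$ ($A = 6 - 104 = -98$)
$I = -143$ ($I = \left(-98 + 29\right) - 74 = -69 - 74 = -143$)
$f{\left(a \right)} = -143$
$q{\left(-214 \right)} + \left(20999 + f{\left(409 \right)}\right) \left(\left(74 - -39\right) \left(D{\left(-6,7 \right)} + 87\right) - 135159\right) = -214 + \left(20999 - 143\right) \left(\left(74 - -39\right) \left(-6 + 87\right) - 135159\right) = -214 + 20856 \left(\left(74 + 39\right) 81 - 135159\right) = -214 + 20856 \left(113 \cdot 81 - 135159\right) = -214 + 20856 \left(9153 - 135159\right) = -214 + 20856 \left(-126006\right) = -214 - 2627981136 = -2627981350$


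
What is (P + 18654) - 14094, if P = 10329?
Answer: 14889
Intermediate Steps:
(P + 18654) - 14094 = (10329 + 18654) - 14094 = 28983 - 14094 = 14889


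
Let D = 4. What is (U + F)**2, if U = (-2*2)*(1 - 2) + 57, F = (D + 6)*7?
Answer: 17161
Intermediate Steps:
F = 70 (F = (4 + 6)*7 = 10*7 = 70)
U = 61 (U = -4*(-1) + 57 = 4 + 57 = 61)
(U + F)**2 = (61 + 70)**2 = 131**2 = 17161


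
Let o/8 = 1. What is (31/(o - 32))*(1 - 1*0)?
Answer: -31/24 ≈ -1.2917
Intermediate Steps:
o = 8 (o = 8*1 = 8)
(31/(o - 32))*(1 - 1*0) = (31/(8 - 32))*(1 - 1*0) = (31/(-24))*(1 + 0) = -1/24*31*1 = -31/24*1 = -31/24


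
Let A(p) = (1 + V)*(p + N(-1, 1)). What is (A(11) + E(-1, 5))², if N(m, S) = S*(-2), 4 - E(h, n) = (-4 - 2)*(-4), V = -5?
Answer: 3136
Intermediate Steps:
E(h, n) = -20 (E(h, n) = 4 - (-4 - 2)*(-4) = 4 - (-6)*(-4) = 4 - 1*24 = 4 - 24 = -20)
N(m, S) = -2*S
A(p) = 8 - 4*p (A(p) = (1 - 5)*(p - 2*1) = -4*(p - 2) = -4*(-2 + p) = 8 - 4*p)
(A(11) + E(-1, 5))² = ((8 - 4*11) - 20)² = ((8 - 44) - 20)² = (-36 - 20)² = (-56)² = 3136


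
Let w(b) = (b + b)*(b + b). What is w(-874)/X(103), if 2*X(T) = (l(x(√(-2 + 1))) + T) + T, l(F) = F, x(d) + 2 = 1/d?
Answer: 1246645632/41617 + 6111008*I/41617 ≈ 29955.0 + 146.84*I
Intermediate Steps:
x(d) = -2 + 1/d
X(T) = -1 + T - I/2 (X(T) = (((-2 + 1/(√(-2 + 1))) + T) + T)/2 = (((-2 + 1/(√(-1))) + T) + T)/2 = (((-2 + 1/I) + T) + T)/2 = (((-2 - I) + T) + T)/2 = ((-2 + T - I) + T)/2 = (-2 - I + 2*T)/2 = -1 + T - I/2)
w(b) = 4*b² (w(b) = (2*b)*(2*b) = 4*b²)
w(-874)/X(103) = (4*(-874)²)/(-1 + 103 - I/2) = (4*763876)/(102 - I/2) = 3055504*(4*(102 + I/2)/41617) = 12222016*(102 + I/2)/41617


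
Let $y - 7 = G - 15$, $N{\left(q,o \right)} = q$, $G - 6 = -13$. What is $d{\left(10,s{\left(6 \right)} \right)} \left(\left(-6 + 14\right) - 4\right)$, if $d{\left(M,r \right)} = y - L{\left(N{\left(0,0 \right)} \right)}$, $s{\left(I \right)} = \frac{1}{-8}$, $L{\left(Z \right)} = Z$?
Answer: $-60$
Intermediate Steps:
$G = -7$ ($G = 6 - 13 = -7$)
$y = -15$ ($y = 7 - 22 = -15$)
$s{\left(I \right)} = - \frac{1}{8}$
$d{\left(M,r \right)} = -15$ ($d{\left(M,r \right)} = -15 - 0 = -15 + 0 = -15$)
$d{\left(10,s{\left(6 \right)} \right)} \left(\left(-6 + 14\right) - 4\right) = - 15 \left(\left(-6 + 14\right) - 4\right) = - 15 \left(8 - 4\right) = \left(-15\right) 4 = -60$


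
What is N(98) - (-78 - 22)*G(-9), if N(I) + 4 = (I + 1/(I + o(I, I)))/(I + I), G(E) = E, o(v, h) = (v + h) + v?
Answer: -69417711/76832 ≈ -903.50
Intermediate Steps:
o(v, h) = h + 2*v (o(v, h) = (h + v) + v = h + 2*v)
N(I) = -4 + (I + 1/(4*I))/(2*I) (N(I) = -4 + (I + 1/(I + (I + 2*I)))/(I + I) = -4 + (I + 1/(I + 3*I))/((2*I)) = -4 + (I + 1/(4*I))*(1/(2*I)) = -4 + (I + 1/(4*I))/(2*I))
N(98) - (-78 - 22)*G(-9) = (-7/2 + (⅛)/98²) - (-78 - 22)*(-9) = (-7/2 + (⅛)*(1/9604)) - (-100)*(-9) = (-7/2 + 1/76832) - 1*900 = -268911/76832 - 900 = -69417711/76832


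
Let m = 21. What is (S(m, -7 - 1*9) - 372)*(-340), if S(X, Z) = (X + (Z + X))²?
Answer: -103360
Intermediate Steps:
S(X, Z) = (Z + 2*X)² (S(X, Z) = (X + (X + Z))² = (Z + 2*X)²)
(S(m, -7 - 1*9) - 372)*(-340) = (((-7 - 1*9) + 2*21)² - 372)*(-340) = (((-7 - 9) + 42)² - 372)*(-340) = ((-16 + 42)² - 372)*(-340) = (26² - 372)*(-340) = (676 - 372)*(-340) = 304*(-340) = -103360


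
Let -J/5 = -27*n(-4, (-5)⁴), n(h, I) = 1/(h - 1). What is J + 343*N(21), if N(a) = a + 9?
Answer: 10263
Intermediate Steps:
N(a) = 9 + a
n(h, I) = 1/(-1 + h)
J = -27 (J = -(-135)/(-1 - 4) = -(-135)/(-5) = -(-135)*(-1)/5 = -5*27/5 = -27)
J + 343*N(21) = -27 + 343*(9 + 21) = -27 + 343*30 = -27 + 10290 = 10263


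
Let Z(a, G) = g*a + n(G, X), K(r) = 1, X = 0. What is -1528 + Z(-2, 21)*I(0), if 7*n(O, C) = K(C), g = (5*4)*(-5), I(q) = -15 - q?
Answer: -31711/7 ≈ -4530.1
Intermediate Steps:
g = -100 (g = 20*(-5) = -100)
n(O, C) = 1/7 (n(O, C) = (1/7)*1 = 1/7)
Z(a, G) = 1/7 - 100*a (Z(a, G) = -100*a + 1/7 = 1/7 - 100*a)
-1528 + Z(-2, 21)*I(0) = -1528 + (1/7 - 100*(-2))*(-15 - 1*0) = -1528 + (1/7 + 200)*(-15 + 0) = -1528 + (1401/7)*(-15) = -1528 - 21015/7 = -31711/7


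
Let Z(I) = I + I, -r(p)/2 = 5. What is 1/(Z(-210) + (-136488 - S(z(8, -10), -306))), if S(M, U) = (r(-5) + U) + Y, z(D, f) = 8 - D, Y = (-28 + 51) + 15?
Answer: -1/136630 ≈ -7.3190e-6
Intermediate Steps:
r(p) = -10 (r(p) = -2*5 = -10)
Y = 38 (Y = 23 + 15 = 38)
Z(I) = 2*I
S(M, U) = 28 + U (S(M, U) = (-10 + U) + 38 = 28 + U)
1/(Z(-210) + (-136488 - S(z(8, -10), -306))) = 1/(2*(-210) + (-136488 - (28 - 306))) = 1/(-420 + (-136488 - 1*(-278))) = 1/(-420 + (-136488 + 278)) = 1/(-420 - 136210) = 1/(-136630) = -1/136630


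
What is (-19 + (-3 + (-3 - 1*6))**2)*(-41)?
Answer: -5125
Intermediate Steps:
(-19 + (-3 + (-3 - 1*6))**2)*(-41) = (-19 + (-3 + (-3 - 6))**2)*(-41) = (-19 + (-3 - 9)**2)*(-41) = (-19 + (-12)**2)*(-41) = (-19 + 144)*(-41) = 125*(-41) = -5125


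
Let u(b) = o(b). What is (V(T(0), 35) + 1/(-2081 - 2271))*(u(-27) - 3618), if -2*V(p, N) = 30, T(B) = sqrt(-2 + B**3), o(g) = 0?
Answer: 118093329/2176 ≈ 54271.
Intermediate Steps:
V(p, N) = -15 (V(p, N) = -1/2*30 = -15)
u(b) = 0
(V(T(0), 35) + 1/(-2081 - 2271))*(u(-27) - 3618) = (-15 + 1/(-2081 - 2271))*(0 - 3618) = (-15 + 1/(-4352))*(-3618) = (-15 - 1/4352)*(-3618) = -65281/4352*(-3618) = 118093329/2176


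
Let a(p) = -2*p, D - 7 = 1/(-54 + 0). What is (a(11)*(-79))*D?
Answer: 327613/27 ≈ 12134.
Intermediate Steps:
D = 377/54 (D = 7 + 1/(-54 + 0) = 7 + 1/(-54) = 7 - 1/54 = 377/54 ≈ 6.9815)
(a(11)*(-79))*D = (-2*11*(-79))*(377/54) = -22*(-79)*(377/54) = 1738*(377/54) = 327613/27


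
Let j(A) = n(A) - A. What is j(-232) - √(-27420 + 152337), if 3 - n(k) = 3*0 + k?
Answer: 467 - √124917 ≈ 113.56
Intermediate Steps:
n(k) = 3 - k (n(k) = 3 - (3*0 + k) = 3 - (0 + k) = 3 - k)
j(A) = 3 - 2*A (j(A) = (3 - A) - A = 3 - 2*A)
j(-232) - √(-27420 + 152337) = (3 - 2*(-232)) - √(-27420 + 152337) = (3 + 464) - √124917 = 467 - √124917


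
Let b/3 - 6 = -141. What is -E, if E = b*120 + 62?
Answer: 48538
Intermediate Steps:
b = -405 (b = 18 + 3*(-141) = 18 - 423 = -405)
E = -48538 (E = -405*120 + 62 = -48600 + 62 = -48538)
-E = -1*(-48538) = 48538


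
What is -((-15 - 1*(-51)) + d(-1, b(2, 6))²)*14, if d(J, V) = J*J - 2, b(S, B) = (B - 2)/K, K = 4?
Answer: -518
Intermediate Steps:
b(S, B) = -½ + B/4 (b(S, B) = (B - 2)/4 = (-2 + B)*(¼) = -½ + B/4)
d(J, V) = -2 + J² (d(J, V) = J² - 2 = -2 + J²)
-((-15 - 1*(-51)) + d(-1, b(2, 6))²)*14 = -((-15 - 1*(-51)) + (-2 + (-1)²)²)*14 = -((-15 + 51) + (-2 + 1)²)*14 = -(36 + (-1)²)*14 = -(36 + 1)*14 = -37*14 = -1*518 = -518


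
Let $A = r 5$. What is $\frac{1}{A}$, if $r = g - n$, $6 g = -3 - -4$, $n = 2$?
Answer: $- \frac{6}{55} \approx -0.10909$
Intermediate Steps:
$g = \frac{1}{6}$ ($g = \frac{-3 - -4}{6} = \frac{-3 + 4}{6} = \frac{1}{6} \cdot 1 = \frac{1}{6} \approx 0.16667$)
$r = - \frac{11}{6}$ ($r = \frac{1}{6} - 2 = - \frac{11}{6} \approx -1.8333$)
$A = - \frac{55}{6}$ ($A = \left(- \frac{11}{6}\right) 5 = - \frac{55}{6} \approx -9.1667$)
$\frac{1}{A} = \frac{1}{- \frac{55}{6}} = - \frac{6}{55}$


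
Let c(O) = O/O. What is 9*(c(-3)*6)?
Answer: 54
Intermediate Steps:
c(O) = 1
9*(c(-3)*6) = 9*(1*6) = 9*6 = 54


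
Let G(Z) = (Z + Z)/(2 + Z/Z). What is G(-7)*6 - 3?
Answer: -31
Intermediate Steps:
G(Z) = 2*Z/3 (G(Z) = (2*Z)/(2 + 1) = (2*Z)/3 = (2*Z)*(1/3) = 2*Z/3)
G(-7)*6 - 3 = ((2/3)*(-7))*6 - 3 = -14/3*6 - 3 = -28 - 3 = -31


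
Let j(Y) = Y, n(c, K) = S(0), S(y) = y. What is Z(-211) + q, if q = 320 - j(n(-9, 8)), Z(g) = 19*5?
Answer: 415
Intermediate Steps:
n(c, K) = 0
Z(g) = 95
q = 320 (q = 320 - 1*0 = 320 + 0 = 320)
Z(-211) + q = 95 + 320 = 415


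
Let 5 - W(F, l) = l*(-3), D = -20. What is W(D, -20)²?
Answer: 3025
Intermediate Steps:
W(F, l) = 5 + 3*l (W(F, l) = 5 - l*(-3) = 5 - (-3)*l = 5 + 3*l)
W(D, -20)² = (5 + 3*(-20))² = (5 - 60)² = (-55)² = 3025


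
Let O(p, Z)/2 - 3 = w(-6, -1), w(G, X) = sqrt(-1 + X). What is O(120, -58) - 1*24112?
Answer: -24106 + 2*I*sqrt(2) ≈ -24106.0 + 2.8284*I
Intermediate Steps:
O(p, Z) = 6 + 2*I*sqrt(2) (O(p, Z) = 6 + 2*sqrt(-1 - 1) = 6 + 2*sqrt(-2) = 6 + 2*(I*sqrt(2)) = 6 + 2*I*sqrt(2))
O(120, -58) - 1*24112 = (6 + 2*I*sqrt(2)) - 1*24112 = (6 + 2*I*sqrt(2)) - 24112 = -24106 + 2*I*sqrt(2)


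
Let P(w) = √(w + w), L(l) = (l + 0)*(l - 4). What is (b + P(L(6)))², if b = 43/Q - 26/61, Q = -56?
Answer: 296695585/11669056 - 4079*√6/854 ≈ 13.726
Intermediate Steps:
L(l) = l*(-4 + l)
P(w) = √2*√w (P(w) = √(2*w) = √2*√w)
b = -4079/3416 (b = 43/(-56) - 26/61 = 43*(-1/56) - 26*1/61 = -43/56 - 26/61 = -4079/3416 ≈ -1.1941)
(b + P(L(6)))² = (-4079/3416 + √2*√(6*(-4 + 6)))² = (-4079/3416 + √2*√(6*2))² = (-4079/3416 + √2*√12)² = (-4079/3416 + √2*(2*√3))² = (-4079/3416 + 2*√6)²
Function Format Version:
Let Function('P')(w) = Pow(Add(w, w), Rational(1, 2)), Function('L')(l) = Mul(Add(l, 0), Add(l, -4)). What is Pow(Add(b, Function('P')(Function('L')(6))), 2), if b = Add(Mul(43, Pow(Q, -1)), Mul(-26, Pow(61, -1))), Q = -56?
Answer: Add(Rational(296695585, 11669056), Mul(Rational(-4079, 854), Pow(6, Rational(1, 2)))) ≈ 13.726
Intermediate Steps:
Function('L')(l) = Mul(l, Add(-4, l))
Function('P')(w) = Mul(Pow(2, Rational(1, 2)), Pow(w, Rational(1, 2))) (Function('P')(w) = Pow(Mul(2, w), Rational(1, 2)) = Mul(Pow(2, Rational(1, 2)), Pow(w, Rational(1, 2))))
b = Rational(-4079, 3416) (b = Add(Mul(43, Pow(-56, -1)), Mul(-26, Pow(61, -1))) = Add(Mul(43, Rational(-1, 56)), Mul(-26, Rational(1, 61))) = Add(Rational(-43, 56), Rational(-26, 61)) = Rational(-4079, 3416) ≈ -1.1941)
Pow(Add(b, Function('P')(Function('L')(6))), 2) = Pow(Add(Rational(-4079, 3416), Mul(Pow(2, Rational(1, 2)), Pow(Mul(6, Add(-4, 6)), Rational(1, 2)))), 2) = Pow(Add(Rational(-4079, 3416), Mul(Pow(2, Rational(1, 2)), Pow(Mul(6, 2), Rational(1, 2)))), 2) = Pow(Add(Rational(-4079, 3416), Mul(Pow(2, Rational(1, 2)), Pow(12, Rational(1, 2)))), 2) = Pow(Add(Rational(-4079, 3416), Mul(Pow(2, Rational(1, 2)), Mul(2, Pow(3, Rational(1, 2))))), 2) = Pow(Add(Rational(-4079, 3416), Mul(2, Pow(6, Rational(1, 2)))), 2)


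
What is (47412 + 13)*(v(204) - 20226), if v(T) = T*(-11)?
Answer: -1065639750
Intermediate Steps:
v(T) = -11*T
(47412 + 13)*(v(204) - 20226) = (47412 + 13)*(-11*204 - 20226) = 47425*(-2244 - 20226) = 47425*(-22470) = -1065639750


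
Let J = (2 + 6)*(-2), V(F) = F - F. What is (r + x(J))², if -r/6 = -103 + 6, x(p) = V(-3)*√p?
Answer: 338724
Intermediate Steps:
V(F) = 0
J = -16 (J = 8*(-2) = -16)
x(p) = 0 (x(p) = 0*√p = 0)
r = 582 (r = -6*(-103 + 6) = -6*(-97) = 582)
(r + x(J))² = (582 + 0)² = 582² = 338724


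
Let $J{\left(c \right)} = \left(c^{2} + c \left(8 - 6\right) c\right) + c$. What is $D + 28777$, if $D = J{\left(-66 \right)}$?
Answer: $41779$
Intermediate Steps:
$J{\left(c \right)} = c + 3 c^{2}$ ($J{\left(c \right)} = \left(c^{2} + c 2 c\right) + c = \left(c^{2} + 2 c c\right) + c = \left(c^{2} + 2 c^{2}\right) + c = 3 c^{2} + c = c + 3 c^{2}$)
$D = 13002$ ($D = - 66 \left(1 + 3 \left(-66\right)\right) = - 66 \left(1 - 198\right) = \left(-66\right) \left(-197\right) = 13002$)
$D + 28777 = 13002 + 28777 = 41779$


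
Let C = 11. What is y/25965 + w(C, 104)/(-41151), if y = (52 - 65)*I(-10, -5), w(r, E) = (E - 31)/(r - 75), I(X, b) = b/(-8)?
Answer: -1300205/4558872384 ≈ -0.00028520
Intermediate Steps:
I(X, b) = -b/8 (I(X, b) = b*(-1/8) = -b/8)
w(r, E) = (-31 + E)/(-75 + r)
y = -65/8 (y = (52 - 65)*(-1/8*(-5)) = -13*5/8 = -65/8 ≈ -8.1250)
y/25965 + w(C, 104)/(-41151) = -65/8/25965 + ((-31 + 104)/(-75 + 11))/(-41151) = -65/8*1/25965 + (73/(-64))*(-1/41151) = -13/41544 - 1/64*73*(-1/41151) = -13/41544 - 73/64*(-1/41151) = -13/41544 + 73/2633664 = -1300205/4558872384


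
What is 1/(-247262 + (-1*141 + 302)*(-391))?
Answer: -1/310213 ≈ -3.2236e-6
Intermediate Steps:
1/(-247262 + (-1*141 + 302)*(-391)) = 1/(-247262 + (-141 + 302)*(-391)) = 1/(-247262 + 161*(-391)) = 1/(-247262 - 62951) = 1/(-310213) = -1/310213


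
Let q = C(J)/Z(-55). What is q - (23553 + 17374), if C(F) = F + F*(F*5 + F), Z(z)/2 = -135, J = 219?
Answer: -755885/18 ≈ -41994.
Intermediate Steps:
Z(z) = -270 (Z(z) = 2*(-135) = -270)
C(F) = F + 6*F² (C(F) = F + F*(5*F + F) = F + F*(6*F) = F + 6*F²)
q = -19199/18 (q = (219*(1 + 6*219))/(-270) = (219*(1 + 1314))*(-1/270) = (219*1315)*(-1/270) = 287985*(-1/270) = -19199/18 ≈ -1066.6)
q - (23553 + 17374) = -19199/18 - (23553 + 17374) = -19199/18 - 1*40927 = -19199/18 - 40927 = -755885/18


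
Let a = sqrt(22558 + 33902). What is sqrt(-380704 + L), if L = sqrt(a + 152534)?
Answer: sqrt(-380704 + sqrt(2)*sqrt(76267 + sqrt(14115))) ≈ 616.7*I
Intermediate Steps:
a = 2*sqrt(14115) (a = sqrt(56460) = 2*sqrt(14115) ≈ 237.61)
L = sqrt(152534 + 2*sqrt(14115)) (L = sqrt(2*sqrt(14115) + 152534) = sqrt(152534 + 2*sqrt(14115)) ≈ 390.86)
sqrt(-380704 + L) = sqrt(-380704 + sqrt(152534 + 2*sqrt(14115)))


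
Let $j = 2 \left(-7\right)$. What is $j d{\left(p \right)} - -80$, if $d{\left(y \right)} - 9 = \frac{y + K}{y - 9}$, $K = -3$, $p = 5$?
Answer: $-39$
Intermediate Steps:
$d{\left(y \right)} = 9 + \frac{-3 + y}{-9 + y}$ ($d{\left(y \right)} = 9 + \frac{y - 3}{y - 9} = 9 + \frac{-3 + y}{-9 + y}$)
$j = -14$
$j d{\left(p \right)} - -80 = - 14 \frac{2 \left(-42 + 5 \cdot 5\right)}{-9 + 5} - -80 = - 14 \frac{2 \left(-42 + 25\right)}{-4} + 80 = - 14 \cdot 2 \left(- \frac{1}{4}\right) \left(-17\right) + 80 = \left(-14\right) \frac{17}{2} + 80 = -119 + 80 = -39$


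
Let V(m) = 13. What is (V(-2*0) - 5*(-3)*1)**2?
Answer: 784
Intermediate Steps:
(V(-2*0) - 5*(-3)*1)**2 = (13 - 5*(-3)*1)**2 = (13 + 15*1)**2 = (13 + 15)**2 = 28**2 = 784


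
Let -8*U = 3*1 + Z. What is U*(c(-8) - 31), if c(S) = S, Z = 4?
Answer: 273/8 ≈ 34.125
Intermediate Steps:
U = -7/8 (U = -(3*1 + 4)/8 = -(3 + 4)/8 = -⅛*7 = -7/8 ≈ -0.87500)
U*(c(-8) - 31) = -7*(-8 - 31)/8 = -7/8*(-39) = 273/8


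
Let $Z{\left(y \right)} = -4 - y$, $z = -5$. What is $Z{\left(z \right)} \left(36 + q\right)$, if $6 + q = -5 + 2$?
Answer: $27$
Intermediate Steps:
$q = -9$ ($q = -6 + \left(-5 + 2\right) = -6 - 3 = -9$)
$Z{\left(z \right)} \left(36 + q\right) = \left(-4 - -5\right) \left(36 - 9\right) = \left(-4 + 5\right) 27 = 1 \cdot 27 = 27$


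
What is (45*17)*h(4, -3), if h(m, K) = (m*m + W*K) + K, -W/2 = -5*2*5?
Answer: -219555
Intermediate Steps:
W = 100 (W = -2*(-5*2)*5 = -(-20)*5 = -2*(-50) = 100)
h(m, K) = m² + 101*K (h(m, K) = (m*m + 100*K) + K = (m² + 100*K) + K = m² + 101*K)
(45*17)*h(4, -3) = (45*17)*(4² + 101*(-3)) = 765*(16 - 303) = 765*(-287) = -219555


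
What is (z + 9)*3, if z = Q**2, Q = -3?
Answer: 54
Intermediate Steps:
z = 9 (z = (-3)**2 = 9)
(z + 9)*3 = (9 + 9)*3 = 18*3 = 54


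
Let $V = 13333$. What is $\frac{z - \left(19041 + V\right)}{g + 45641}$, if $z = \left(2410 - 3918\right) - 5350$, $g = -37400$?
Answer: $- \frac{39232}{8241} \approx -4.7606$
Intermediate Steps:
$z = -6858$ ($z = -1508 - 5350 = -6858$)
$\frac{z - \left(19041 + V\right)}{g + 45641} = \frac{-6858 - 32374}{-37400 + 45641} = \frac{-6858 - 32374}{8241} = \left(-6858 - 32374\right) \frac{1}{8241} = \left(-39232\right) \frac{1}{8241} = - \frac{39232}{8241}$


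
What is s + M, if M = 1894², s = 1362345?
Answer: 4949581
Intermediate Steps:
M = 3587236
s + M = 1362345 + 3587236 = 4949581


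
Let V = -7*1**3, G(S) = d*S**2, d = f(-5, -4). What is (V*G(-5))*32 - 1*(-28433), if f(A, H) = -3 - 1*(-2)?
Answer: 34033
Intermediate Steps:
f(A, H) = -1 (f(A, H) = -3 + 2 = -1)
d = -1
G(S) = -S**2
V = -7 (V = -7*1 = -7)
(V*G(-5))*32 - 1*(-28433) = -(-7)*(-5)**2*32 - 1*(-28433) = -(-7)*25*32 + 28433 = -7*(-25)*32 + 28433 = 175*32 + 28433 = 5600 + 28433 = 34033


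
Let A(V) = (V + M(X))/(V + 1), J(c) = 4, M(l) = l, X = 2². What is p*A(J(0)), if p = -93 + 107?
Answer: 112/5 ≈ 22.400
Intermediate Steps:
X = 4
p = 14
A(V) = (4 + V)/(1 + V) (A(V) = (V + 4)/(V + 1) = (4 + V)/(1 + V))
p*A(J(0)) = 14*((4 + 4)/(1 + 4)) = 14*(8/5) = 112/5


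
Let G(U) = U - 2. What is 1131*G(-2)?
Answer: -4524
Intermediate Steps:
G(U) = -2 + U
1131*G(-2) = 1131*(-2 - 2) = 1131*(-4) = -4524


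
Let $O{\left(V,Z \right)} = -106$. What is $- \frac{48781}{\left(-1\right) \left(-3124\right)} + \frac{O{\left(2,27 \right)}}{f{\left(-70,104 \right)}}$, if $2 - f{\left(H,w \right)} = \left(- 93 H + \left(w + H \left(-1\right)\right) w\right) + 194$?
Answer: $- \frac{604670047}{38734476} \approx -15.611$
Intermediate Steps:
$f{\left(H,w \right)} = -192 + 93 H - w \left(w - H\right)$ ($f{\left(H,w \right)} = 2 - \left(\left(- 93 H + \left(w + H \left(-1\right)\right) w\right) + 194\right) = 2 - \left(\left(- 93 H + \left(w - H\right) w\right) + 194\right) = 2 - \left(\left(- 93 H + w \left(w - H\right)\right) + 194\right) = 2 - \left(194 - 93 H + w \left(w - H\right)\right) = -192 + 93 H - w \left(w - H\right)$)
$- \frac{48781}{\left(-1\right) \left(-3124\right)} + \frac{O{\left(2,27 \right)}}{f{\left(-70,104 \right)}} = - \frac{48781}{\left(-1\right) \left(-3124\right)} - \frac{106}{-192 - 104^{2} + 93 \left(-70\right) - 7280} = - \frac{48781}{3124} - \frac{106}{-192 - 10816 - 6510 - 7280} = \left(-48781\right) \frac{1}{3124} - \frac{106}{-192 - 10816 - 6510 - 7280} = - \frac{48781}{3124} - \frac{106}{-24798} = - \frac{48781}{3124} - - \frac{53}{12399} = - \frac{48781}{3124} + \frac{53}{12399} = - \frac{604670047}{38734476}$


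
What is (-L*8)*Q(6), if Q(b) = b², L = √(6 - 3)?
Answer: -288*√3 ≈ -498.83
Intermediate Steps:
L = √3 ≈ 1.7320
(-L*8)*Q(6) = (-√3*8)*6² = -8*√3*36 = -288*√3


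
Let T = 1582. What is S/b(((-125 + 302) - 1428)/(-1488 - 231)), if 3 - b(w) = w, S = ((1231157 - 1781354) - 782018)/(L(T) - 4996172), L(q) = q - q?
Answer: 254453065/2168338648 ≈ 0.11735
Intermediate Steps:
L(q) = 0
S = 1332215/4996172 (S = ((1231157 - 1781354) - 782018)/(0 - 4996172) = (-550197 - 782018)/(-4996172) = -1332215*(-1/4996172) = 1332215/4996172 ≈ 0.26665)
b(w) = 3 - w
S/b(((-125 + 302) - 1428)/(-1488 - 231)) = 1332215/(4996172*(3 - ((-125 + 302) - 1428)/(-1488 - 231))) = 1332215/(4996172*(3 - (177 - 1428)/(-1719))) = 1332215/(4996172*(3 - (-1251)*(-1)/1719)) = 1332215/(4996172*(3 - 1*139/191)) = 1332215/(4996172*(3 - 139/191)) = 1332215/(4996172*(434/191)) = (1332215/4996172)*(191/434) = 254453065/2168338648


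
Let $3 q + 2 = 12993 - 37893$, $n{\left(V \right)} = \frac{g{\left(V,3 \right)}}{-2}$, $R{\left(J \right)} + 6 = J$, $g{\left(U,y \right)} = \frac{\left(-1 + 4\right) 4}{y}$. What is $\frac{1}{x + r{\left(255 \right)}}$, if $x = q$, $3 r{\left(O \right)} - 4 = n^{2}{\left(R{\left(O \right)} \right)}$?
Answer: $- \frac{1}{8298} \approx -0.00012051$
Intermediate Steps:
$g{\left(U,y \right)} = \frac{12}{y}$ ($g{\left(U,y \right)} = \frac{3 \cdot 4}{y} = \frac{12}{y}$)
$R{\left(J \right)} = -6 + J$
$n{\left(V \right)} = -2$ ($n{\left(V \right)} = \frac{12 \cdot \frac{1}{3}}{-2} = 12 \cdot \frac{1}{3} \left(- \frac{1}{2}\right) = 4 \left(- \frac{1}{2}\right) = -2$)
$r{\left(O \right)} = \frac{8}{3}$ ($r{\left(O \right)} = \frac{4}{3} + \frac{\left(-2\right)^{2}}{3} = \frac{4}{3} + \frac{1}{3} \cdot 4 = \frac{4}{3} + \frac{4}{3} = \frac{8}{3}$)
$q = - \frac{24902}{3}$ ($q = - \frac{2}{3} + \frac{12993 - 37893}{3} = - \frac{2}{3} + \frac{1}{3} \left(-24900\right) = - \frac{2}{3} - 8300 = - \frac{24902}{3} \approx -8300.7$)
$x = - \frac{24902}{3} \approx -8300.7$
$\frac{1}{x + r{\left(255 \right)}} = \frac{1}{- \frac{24902}{3} + \frac{8}{3}} = \frac{1}{-8298} = - \frac{1}{8298}$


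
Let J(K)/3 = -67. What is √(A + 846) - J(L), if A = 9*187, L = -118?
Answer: 201 + 3*√281 ≈ 251.29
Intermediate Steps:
A = 1683
J(K) = -201 (J(K) = 3*(-67) = -201)
√(A + 846) - J(L) = √(1683 + 846) - 1*(-201) = √2529 + 201 = 3*√281 + 201 = 201 + 3*√281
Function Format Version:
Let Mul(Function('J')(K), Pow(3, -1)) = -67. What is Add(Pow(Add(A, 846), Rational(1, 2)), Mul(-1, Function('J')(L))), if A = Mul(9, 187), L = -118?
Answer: Add(201, Mul(3, Pow(281, Rational(1, 2)))) ≈ 251.29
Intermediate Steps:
A = 1683
Function('J')(K) = -201 (Function('J')(K) = Mul(3, -67) = -201)
Add(Pow(Add(A, 846), Rational(1, 2)), Mul(-1, Function('J')(L))) = Add(Pow(Add(1683, 846), Rational(1, 2)), Mul(-1, -201)) = Add(Pow(2529, Rational(1, 2)), 201) = Add(Mul(3, Pow(281, Rational(1, 2))), 201) = Add(201, Mul(3, Pow(281, Rational(1, 2))))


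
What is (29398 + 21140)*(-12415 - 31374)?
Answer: -2213008482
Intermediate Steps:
(29398 + 21140)*(-12415 - 31374) = 50538*(-43789) = -2213008482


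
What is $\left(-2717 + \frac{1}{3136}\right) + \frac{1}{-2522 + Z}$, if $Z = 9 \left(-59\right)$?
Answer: $- \frac{26013123219}{9574208} \approx -2717.0$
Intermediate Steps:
$Z = -531$
$\left(-2717 + \frac{1}{3136}\right) + \frac{1}{-2522 + Z} = \left(-2717 + \frac{1}{3136}\right) + \frac{1}{-2522 - 531} = \left(-2717 + \frac{1}{3136}\right) + \frac{1}{-3053} = - \frac{8520511}{3136} - \frac{1}{3053} = - \frac{26013123219}{9574208}$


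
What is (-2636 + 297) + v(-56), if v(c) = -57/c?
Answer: -130927/56 ≈ -2338.0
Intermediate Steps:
(-2636 + 297) + v(-56) = (-2636 + 297) - 57/(-56) = -2339 - 57*(-1/56) = -2339 + 57/56 = -130927/56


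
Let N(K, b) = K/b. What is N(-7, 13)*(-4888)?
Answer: 2632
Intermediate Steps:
N(-7, 13)*(-4888) = -7/13*(-4888) = 2632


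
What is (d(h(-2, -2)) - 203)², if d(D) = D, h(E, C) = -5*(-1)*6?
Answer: 29929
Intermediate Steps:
h(E, C) = 30 (h(E, C) = 5*6 = 30)
(d(h(-2, -2)) - 203)² = (30 - 203)² = (-173)² = 29929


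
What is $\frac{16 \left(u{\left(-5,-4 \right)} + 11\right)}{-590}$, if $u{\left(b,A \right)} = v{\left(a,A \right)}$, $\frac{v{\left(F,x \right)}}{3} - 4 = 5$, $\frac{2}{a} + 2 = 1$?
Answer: $- \frac{304}{295} \approx -1.0305$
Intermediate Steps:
$a = -2$ ($a = \frac{2}{-2 + 1} = \frac{2}{-1} = 2 \left(-1\right) = -2$)
$v{\left(F,x \right)} = 27$ ($v{\left(F,x \right)} = 12 + 3 \cdot 5 = 12 + 15 = 27$)
$u{\left(b,A \right)} = 27$
$\frac{16 \left(u{\left(-5,-4 \right)} + 11\right)}{-590} = \frac{16 \left(27 + 11\right)}{-590} = 16 \cdot 38 \left(- \frac{1}{590}\right) = 608 \left(- \frac{1}{590}\right) = - \frac{304}{295}$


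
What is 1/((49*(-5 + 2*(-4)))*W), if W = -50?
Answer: 1/31850 ≈ 3.1397e-5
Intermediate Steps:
1/((49*(-5 + 2*(-4)))*W) = 1/((49*(-5 + 2*(-4)))*(-50)) = 1/((49*(-5 - 8))*(-50)) = 1/((49*(-13))*(-50)) = 1/(-637*(-50)) = 1/31850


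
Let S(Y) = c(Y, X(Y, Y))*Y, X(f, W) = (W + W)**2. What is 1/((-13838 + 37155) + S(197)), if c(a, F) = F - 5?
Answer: 1/30603824 ≈ 3.2676e-8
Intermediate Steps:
X(f, W) = 4*W**2 (X(f, W) = (2*W)**2 = 4*W**2)
c(a, F) = -5 + F
S(Y) = Y*(-5 + 4*Y**2) (S(Y) = (-5 + 4*Y**2)*Y = Y*(-5 + 4*Y**2))
1/((-13838 + 37155) + S(197)) = 1/((-13838 + 37155) + 197*(-5 + 4*197**2)) = 1/(23317 + 197*(-5 + 4*38809)) = 1/(23317 + 197*(-5 + 155236)) = 1/(23317 + 197*155231) = 1/(23317 + 30580507) = 1/30603824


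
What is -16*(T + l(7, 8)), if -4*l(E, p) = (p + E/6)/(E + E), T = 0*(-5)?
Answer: 55/21 ≈ 2.6190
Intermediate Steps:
T = 0
l(E, p) = -(p + E/6)/(8*E) (l(E, p) = -(p + E/6)/(4*(E + E)) = -(p + E*(⅙))/(4*(2*E)) = -(p + E/6)*1/(2*E)/4 = -(p + E/6)/(8*E))
-16*(T + l(7, 8)) = -16*(0 + (1/48)*(-1*7 - 6*8)/7) = -16*(0 + (1/48)*(⅐)*(-7 - 48)) = -16*(0 + (1/48)*(⅐)*(-55)) = -16*(0 - 55/336) = -16*(-55/336) = 55/21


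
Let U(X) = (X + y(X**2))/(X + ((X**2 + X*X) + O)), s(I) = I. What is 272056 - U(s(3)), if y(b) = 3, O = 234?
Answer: 23124758/85 ≈ 2.7206e+5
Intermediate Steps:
U(X) = (3 + X)/(234 + X + 2*X**2) (U(X) = (X + 3)/(X + ((X**2 + X*X) + 234)) = (3 + X)/(X + ((X**2 + X**2) + 234)) = (3 + X)/(X + (2*X**2 + 234)) = (3 + X)/(X + (234 + 2*X**2)) = (3 + X)/(234 + X + 2*X**2))
272056 - U(s(3)) = 272056 - (3 + 3)/(234 + 3 + 2*3**2) = 272056 - 6/(234 + 3 + 2*9) = 272056 - 6/(234 + 3 + 18) = 272056 - 6/255 = 272056 - 1*2/85 = 272056 - 2/85 = 23124758/85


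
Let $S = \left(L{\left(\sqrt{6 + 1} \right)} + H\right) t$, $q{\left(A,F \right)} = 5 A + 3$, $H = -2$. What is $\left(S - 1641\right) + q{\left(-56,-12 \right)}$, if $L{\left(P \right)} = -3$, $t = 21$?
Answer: $-2023$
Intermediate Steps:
$q{\left(A,F \right)} = 3 + 5 A$
$S = -105$ ($S = \left(-3 - 2\right) 21 = \left(-5\right) 21 = -105$)
$\left(S - 1641\right) + q{\left(-56,-12 \right)} = \left(-105 - 1641\right) + \left(3 + 5 \left(-56\right)\right) = -1746 + \left(3 - 280\right) = -1746 - 277 = -2023$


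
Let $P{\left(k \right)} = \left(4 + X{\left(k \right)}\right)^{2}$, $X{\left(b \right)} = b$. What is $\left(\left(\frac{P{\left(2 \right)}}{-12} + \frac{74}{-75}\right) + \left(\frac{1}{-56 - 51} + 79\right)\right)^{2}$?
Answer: $\frac{362292036649}{64400625} \approx 5625.6$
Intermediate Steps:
$P{\left(k \right)} = \left(4 + k\right)^{2}$
$\left(\left(\frac{P{\left(2 \right)}}{-12} + \frac{74}{-75}\right) + \left(\frac{1}{-56 - 51} + 79\right)\right)^{2} = \left(\left(\frac{\left(4 + 2\right)^{2}}{-12} + \frac{74}{-75}\right) + \left(\frac{1}{-56 - 51} + 79\right)\right)^{2} = \left(\left(6^{2} \left(- \frac{1}{12}\right) + 74 \left(- \frac{1}{75}\right)\right) + \left(\frac{1}{-107} + 79\right)\right)^{2} = \left(\left(36 \left(- \frac{1}{12}\right) - \frac{74}{75}\right) + \left(- \frac{1}{107} + 79\right)\right)^{2} = \left(\left(-3 - \frac{74}{75}\right) + \frac{8452}{107}\right)^{2} = \left(- \frac{299}{75} + \frac{8452}{107}\right)^{2} = \left(\frac{601907}{8025}\right)^{2} = \frac{362292036649}{64400625}$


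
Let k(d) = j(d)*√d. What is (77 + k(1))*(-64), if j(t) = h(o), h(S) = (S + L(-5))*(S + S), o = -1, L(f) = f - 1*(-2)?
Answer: -5440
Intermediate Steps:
L(f) = 2 + f (L(f) = f + 2 = 2 + f)
h(S) = 2*S*(-3 + S) (h(S) = (S + (2 - 5))*(S + S) = (S - 3)*(2*S) = (-3 + S)*(2*S) = 2*S*(-3 + S))
j(t) = 8 (j(t) = 2*(-1)*(-3 - 1) = 2*(-1)*(-4) = 8)
k(d) = 8*√d
(77 + k(1))*(-64) = (77 + 8*√1)*(-64) = (77 + 8*1)*(-64) = (77 + 8)*(-64) = 85*(-64) = -5440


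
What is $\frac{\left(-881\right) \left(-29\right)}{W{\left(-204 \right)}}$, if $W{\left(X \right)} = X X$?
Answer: $\frac{25549}{41616} \approx 0.61392$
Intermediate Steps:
$W{\left(X \right)} = X^{2}$
$\frac{\left(-881\right) \left(-29\right)}{W{\left(-204 \right)}} = \frac{\left(-881\right) \left(-29\right)}{\left(-204\right)^{2}} = \frac{25549}{41616}$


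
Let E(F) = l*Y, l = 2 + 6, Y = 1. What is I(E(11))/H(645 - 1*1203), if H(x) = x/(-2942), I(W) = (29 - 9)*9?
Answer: 29420/31 ≈ 949.03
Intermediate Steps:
l = 8
E(F) = 8 (E(F) = 8*1 = 8)
I(W) = 180 (I(W) = 20*9 = 180)
H(x) = -x/2942 (H(x) = x*(-1/2942) = -x/2942)
I(E(11))/H(645 - 1*1203) = 180/((-(645 - 1*1203)/2942)) = 180/((-(645 - 1203)/2942)) = 180/((-1/2942*(-558))) = 180/(279/1471) = 180*(1471/279) = 29420/31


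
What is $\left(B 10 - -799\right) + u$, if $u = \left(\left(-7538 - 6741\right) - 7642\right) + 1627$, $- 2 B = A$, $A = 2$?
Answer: $-19505$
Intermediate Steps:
$B = -1$ ($B = \left(- \frac{1}{2}\right) 2 = -1$)
$u = -20294$ ($u = \left(-14279 - 7642\right) + 1627 = -21921 + 1627 = -20294$)
$\left(B 10 - -799\right) + u = \left(\left(-1\right) 10 - -799\right) - 20294 = \left(-10 + 799\right) - 20294 = 789 - 20294 = -19505$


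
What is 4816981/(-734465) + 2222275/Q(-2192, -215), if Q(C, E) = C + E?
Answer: -1643777681142/1767857255 ≈ -929.81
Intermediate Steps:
4816981/(-734465) + 2222275/Q(-2192, -215) = 4816981/(-734465) + 2222275/(-2192 - 215) = 4816981*(-1/734465) + 2222275/(-2407) = -4816981/734465 + 2222275*(-1/2407) = -4816981/734465 - 2222275/2407 = -1643777681142/1767857255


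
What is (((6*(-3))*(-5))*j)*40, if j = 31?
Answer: 111600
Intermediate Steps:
(((6*(-3))*(-5))*j)*40 = (((6*(-3))*(-5))*31)*40 = (-18*(-5)*31)*40 = (90*31)*40 = 2790*40 = 111600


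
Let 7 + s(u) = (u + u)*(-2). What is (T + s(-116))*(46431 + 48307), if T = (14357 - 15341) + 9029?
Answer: 805462476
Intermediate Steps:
s(u) = -7 - 4*u (s(u) = -7 + (u + u)*(-2) = -7 + (2*u)*(-2) = -7 - 4*u)
T = 8045 (T = -984 + 9029 = 8045)
(T + s(-116))*(46431 + 48307) = (8045 + (-7 - 4*(-116)))*(46431 + 48307) = (8045 + (-7 + 464))*94738 = (8045 + 457)*94738 = 8502*94738 = 805462476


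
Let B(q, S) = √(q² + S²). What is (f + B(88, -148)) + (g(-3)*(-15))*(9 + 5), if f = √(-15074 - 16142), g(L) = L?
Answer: 630 + 4*√1853 + 4*I*√1951 ≈ 802.19 + 176.68*I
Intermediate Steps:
B(q, S) = √(S² + q²)
f = 4*I*√1951 (f = √(-31216) = 4*I*√1951 ≈ 176.68*I)
(f + B(88, -148)) + (g(-3)*(-15))*(9 + 5) = (4*I*√1951 + √((-148)² + 88²)) + (-3*(-15))*(9 + 5) = (4*I*√1951 + √(21904 + 7744)) + 45*14 = (4*I*√1951 + √29648) + 630 = (4*I*√1951 + 4*√1853) + 630 = (4*√1853 + 4*I*√1951) + 630 = 630 + 4*√1853 + 4*I*√1951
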